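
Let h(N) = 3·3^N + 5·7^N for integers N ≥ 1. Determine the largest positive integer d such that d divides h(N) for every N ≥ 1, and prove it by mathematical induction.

Computing the first values: h(1) = 44 and h(2) = 272; gcd(44, 272) = 4, so d ≤ 4.
We prove 4 | 3·3^N + 5·7^N for all N ≥ 1 by induction on N.
Base step (N = 1): h(1) = 44 = 4·(11), so 4 | h(1).
Inductive step: assume the claim holds for N = k, i.e. 4 | h(k). Then
h(k+1) − 7·h(k) = (3·3^(k+1) + 5·7^(k+1)) − 7·(3·3^k + 5·7^k) = (3)·3^k·(3 − 7) = (-12)·3^k. Since 4 | h(k) by the inductive hypothesis, 4 | 7·h(k); and 4 | -12 since -12 = 4·-3. Therefore 4 | h(k+1).
By induction, the statement is established for all N ≥ 1.
Therefore the largest such d is 4.

d = 4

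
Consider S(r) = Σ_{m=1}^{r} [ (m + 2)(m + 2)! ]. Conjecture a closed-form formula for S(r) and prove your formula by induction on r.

We claim S(r) = (r + 3)! - 6 for all r ≥ 1.
Base step (r = 1): S(1) = 18, and the closed form gives 18. They agree.
Suppose the result is true for r = m, so S(m) = (m + 3)! - 6.
Then S(m+1) = S(m) + ((m + 3)(m + 3)!) = ((m + 3)! - 6) + ((m + 3)(m + 3)!).
Simplifying, S(m+1) = ((m+1) + 3)! - 6,
which is the closed form with r = m+1.
By the principle of mathematical induction, the result holds for all r ≥ 1.

S(r) = (r + 3)! - 6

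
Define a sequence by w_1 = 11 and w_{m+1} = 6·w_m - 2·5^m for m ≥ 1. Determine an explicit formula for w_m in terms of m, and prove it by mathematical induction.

w_m = 2·5^m + 6^(m - 1)

Computing the first terms: w_1 = 11, w_2 = 56, w_3 = 286. This suggests w_m = 2·5^m + 6^(m - 1).
Base case (m = 1): the formula gives 11 = 11 = w_1.
Inductive step: assume the claim holds for m = j, so w_j = 2·5^j + 6^(j - 1).
Then w_{j+1} = 6·w_j - 2·5^j = 6·(2·5^j + 6^(j - 1)) - 2·5^j = 2·5^(j + 1) + 6^j = 2·5^(j+1) + 6^((j+1) - 1),
which is the claimed formula at m = j+1.
By the principle of mathematical induction, the result holds for all m ≥ 1.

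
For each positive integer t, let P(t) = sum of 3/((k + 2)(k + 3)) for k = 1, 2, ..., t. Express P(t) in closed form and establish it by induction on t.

P(t) = t/(t + 3)

We claim P(t) = t/(t + 3) for all t ≥ 1.
When t = 1: P(1) = 1/4, and the closed form gives 1/4. They agree.
Inductive step: suppose the statement holds for some k ≥ 1, so P(k) = k/(k + 3).
Then P(k+1) = P(k) + (3/((k + 3)(k + 4))) = (k/(k + 3)) + (3/((k + 3)(k + 4))).
Simplifying, P(k+1) = (k + 1)/(k + 4) = (k+1)/((k+1) + 3),
which is the closed form with t = k+1.
By the principle of mathematical induction, the result holds for all t ≥ 1.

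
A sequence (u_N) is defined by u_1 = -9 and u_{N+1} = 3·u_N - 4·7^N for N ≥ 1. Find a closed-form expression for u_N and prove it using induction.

u_N = -2·3^(N - 1) - 7^N

Computing the first terms: u_1 = -9, u_2 = -55, u_3 = -361. This suggests u_N = -2·3^(N - 1) - 7^N.
Base step (N = 1): the formula gives -9 = -9 = u_1.
Inductive step: assume the claim holds for N = i, so u_i = -2·3^(i - 1) - 7^i.
Then u_{i+1} = 3·u_i - 4·7^i = 3·(-2·3^(i - 1) - 7^i) - 4·7^i = -2·3^i - 7^(i + 1) = -2·3^((i+1) - 1) - 7^(i+1),
which is the claimed formula at N = i+1.
Hence, by induction on N, the claim holds for every N ≥ 1.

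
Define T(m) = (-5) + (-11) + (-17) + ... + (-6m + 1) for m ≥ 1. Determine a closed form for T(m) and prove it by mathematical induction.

T(m) = -m(3m + 2)

We claim T(m) = -m(3m + 2) for all m ≥ 1.
Base case (m = 1): T(1) = -5, and the closed form gives -5. They agree.
Suppose the result is true for m = p, so T(p) = p(-3p - 2).
Then T(p+1) = T(p) + (-6p - 5) = (p(-3p - 2)) + (-6p - 5).
Simplifying, T(p+1) = -(p + 1)(3p + 5) = -(p+1)(3(p+1) + 2),
which is the closed form with m = p+1.
This completes the induction.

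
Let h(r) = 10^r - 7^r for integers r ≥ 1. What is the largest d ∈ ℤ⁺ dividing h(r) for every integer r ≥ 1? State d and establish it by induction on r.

d = 3

Computing the first values: h(1) = 3 and h(2) = 51; gcd(3, 51) = 3, so d ≤ 3.
We prove 3 | 10^r - 7^r for all r ≥ 1 by induction on r.
For the base case r = 1: h(1) = 3 = 3·(1), so 3 | h(1).
Inductive step: suppose the statement holds for some p ≥ 1, i.e. 3 | h(p). Then
10^{p+1} − 7^{p+1} = 10·10^p − 7·7^p = 10·(10^p − 7^p) + (3)·7^p. The first term is divisible by 3 by the inductive hypothesis, and the second term (3)·7^p is divisible by 3 since 3 | 3. Hence 3 | h(p+1).
This completes the induction.
Therefore the largest such d is 3.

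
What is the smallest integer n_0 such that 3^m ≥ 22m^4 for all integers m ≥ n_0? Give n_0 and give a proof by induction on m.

At m = 11: 177147 < 322102, so the inequality fails and n_0 ≥ 12. We prove 3^m ≥ 22m^4 for all m ≥ 12.
For the base case m = 12: 3^m = 531441 and 22m^4 = 456192, so 531441 ≥ 456192.
Suppose the result is true for m = j, so 3^j ≥ 22j^4.
Then 3^(j + 1) = 3·(3^j) ≥ 3·(22j^4).
Also, for j ≥ 12 we have 3·(22j^4) ≥ 22(j+1)^4, since 3 ≥ (1 + 1/j)^4 for all j ≥ 12.
Combining, 3^(j + 1) ≥ 22(j+1)^4.
By induction, the statement is established for all m ≥ 12.
Hence the smallest such n_0 is 12.

n_0 = 12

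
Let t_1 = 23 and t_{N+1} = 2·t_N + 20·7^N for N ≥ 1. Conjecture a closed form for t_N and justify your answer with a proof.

Computing the first terms: t_1 = 23, t_2 = 186, t_3 = 1352. This suggests t_N = -5·2^(N - 1) + 4·7^N.
Base case (N = 1): the formula gives 23 = 23 = t_1.
Inductive step: assume the claim holds for N = m, so t_m = -5·2^(m - 1) + 4·7^m.
Then t_{m+1} = 2·t_m + 20·7^m = 2·(-5·2^(m - 1) + 4·7^m) + 20·7^m = -5·2^m + 4·7^(m + 1) = -5·2^((m+1) - 1) + 4·7^(m+1),
which is the claimed formula at N = m+1.
Hence, by induction on N, the claim holds for every N ≥ 1.

t_N = -5·2^(N - 1) + 4·7^N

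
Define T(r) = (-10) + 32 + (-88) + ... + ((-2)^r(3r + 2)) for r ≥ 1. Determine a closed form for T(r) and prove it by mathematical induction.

T(r) = 2(-2)^r(r + 1) - 2

We claim T(r) = 2(-2)^r(r + 1) - 2 for all r ≥ 1.
When r = 1: T(1) = -10, and the closed form gives -10. They agree.
Inductive step: assume the claim holds for r = j, so T(j) = 2(-2)^j(j + 1) - 2.
Then T(j+1) = T(j) + ((-2)^(j + 1)(3j + 5)) = (2(-2)^j(j + 1) - 2) + ((-2)^(j + 1)(3j + 5)).
Simplifying, T(j+1) = -4(-2)^j·j - 8(-2)^j - 2 = 2(-2)^(j+1)((j+1) + 1) - 2,
which is the closed form with r = j+1.
This completes the induction.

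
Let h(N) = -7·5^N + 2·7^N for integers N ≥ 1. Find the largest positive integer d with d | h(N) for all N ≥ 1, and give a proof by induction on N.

Computing the first values: h(1) = -21 and h(2) = -77; gcd(-21, -77) = 7, so d ≤ 7.
We prove 7 | -7·5^N + 2·7^N for all N ≥ 1 by induction on N.
Base case (N = 1): h(1) = -21 = 7·(-3), so 7 | h(1).
Inductive step: assume the claim holds for N = k, i.e. 7 | h(k). Then
h(k+1) − 7·h(k) = (-7·5^(k+1) + 2·7^(k+1)) − 7·(-7·5^k + 2·7^k) = (-7)·5^k·(5 − 7) = (14)·5^k. Since 7 | h(k) by the inductive hypothesis, 7 | 7·h(k); and 7 | 14 since 14 = 7·2. Therefore 7 | h(k+1).
Hence, by induction on N, the claim holds for every N ≥ 1.
Therefore the largest such d is 7.

d = 7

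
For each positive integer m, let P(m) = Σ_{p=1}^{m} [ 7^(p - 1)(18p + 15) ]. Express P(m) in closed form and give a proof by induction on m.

We claim P(m) = 7^m(3m + 2) - 2 for all m ≥ 1.
Base case (m = 1): P(1) = 33, and the closed form gives 33. They agree.
Inductive step: suppose the statement holds for some p ≥ 1, so P(p) = 7^p(3p + 2) - 2.
Then P(p+1) = P(p) + (7^p(18p + 33)) = (7^p(3p + 2) - 2) + (7^p(18p + 33)).
Simplifying, P(p+1) = 21·7^p·p + 35·7^p - 2 = 7^(p+1)(3(p+1) + 2) - 2,
which is the closed form with m = p+1.
This completes the induction.

P(m) = 7^m(3m + 2) - 2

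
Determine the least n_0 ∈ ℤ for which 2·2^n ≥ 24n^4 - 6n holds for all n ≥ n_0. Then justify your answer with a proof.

n_0 = 22

At n = 21: 4194304 < 4667418, so the inequality fails and n_0 ≥ 22. We prove 2·2^n ≥ 24n^4 - 6n for all n ≥ 22.
When n = 22: 2·2^n = 8388608 and 24n^4 - 6n = 5622012, so 8388608 ≥ 5622012.
For the inductive step, assume it holds for an arbitrary j ≥ 22, so 2·2^j ≥ 24j^4 - 6j.
Then 2·2^(j + 1) = 2·(2·2^j) ≥ 2·(24j^4 - 6j).
Also, for j ≥ 22 we have 2·(24j^4 - 6j) ≥ 24(j+1)^4 - 6(j+1), since 2·(24j^4 - 6j) − (24(j+1)^4 - 6(j+1)) = 24j^4 - 96j^3 - 144j^2 - 102j - 18, which is nonnegative for all j ≥ 22.
Combining, 2·2^(j + 1) ≥ 24(j+1)^4 - 6(j+1).
This completes the induction.
Hence the smallest such n_0 is 22.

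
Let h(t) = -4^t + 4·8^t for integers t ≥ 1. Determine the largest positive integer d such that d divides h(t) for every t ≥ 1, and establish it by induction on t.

Computing the first values: h(1) = 28 and h(2) = 240; gcd(28, 240) = 4, so d ≤ 4.
We prove 4 | -4^t + 4·8^t for all t ≥ 1 by induction on t.
Base step (t = 1): h(1) = 28 = 4·(7), so 4 | h(1).
Inductive step: assume the claim holds for t = p, i.e. 4 | h(p). Then
h(p+1) − 8·h(p) = (-4^(p+1) + 4·8^(p+1)) − 8·(-4^p + 4·8^p) = (-1)·4^p·(4 − 8) = (4)·4^p. Since 4 | h(p) by the inductive hypothesis, 4 | 8·h(p); and 4 | 4 since 4 = 4·1. Therefore 4 | h(p+1).
By the principle of mathematical induction, the result holds for all t ≥ 1.
Therefore the largest such d is 4.

d = 4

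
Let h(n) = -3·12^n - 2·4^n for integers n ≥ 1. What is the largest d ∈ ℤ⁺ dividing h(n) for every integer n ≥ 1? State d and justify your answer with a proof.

d = 4

Computing the first values: h(1) = -44 and h(2) = -464; gcd(-44, -464) = 4, so d ≤ 4.
We prove 4 | -3·12^n - 2·4^n for all n ≥ 1 by induction on n.
For the base case n = 1: h(1) = -44 = 4·(-11), so 4 | h(1).
Suppose the result is true for n = k, i.e. 4 | h(k). Then
h(k+1) − 12·h(k) = (-3·12^(k+1) - 2·4^(k+1)) − 12·(-3·12^k - 2·4^k) = (-2)·4^k·(4 − 12) = (16)·4^k. Since 4 | h(k) by the inductive hypothesis, 4 | 12·h(k); and 4 | 16 since 16 = 4·4. Therefore 4 | h(k+1).
By the principle of mathematical induction, the result holds for all n ≥ 1.
Therefore the largest such d is 4.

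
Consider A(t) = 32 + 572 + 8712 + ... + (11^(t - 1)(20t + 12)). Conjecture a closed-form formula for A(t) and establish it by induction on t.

A(t) = 11^t(2t + 1) - 1

We claim A(t) = 11^t(2t + 1) - 1 for all t ≥ 1.
Base step (t = 1): A(1) = 32, and the closed form gives 32. They agree.
Inductive step: assume the claim holds for t = m, so A(m) = 11^m(2m + 1) - 1.
Then A(m+1) = A(m) + (11^m(20m + 32)) = (11^m(2m + 1) - 1) + (11^m(20m + 32)).
Simplifying, A(m+1) = 22·11^m·m + 33·11^m - 1 = 11^(m+1)(2(m+1) + 1) - 1,
which is the closed form with t = m+1.
This completes the induction.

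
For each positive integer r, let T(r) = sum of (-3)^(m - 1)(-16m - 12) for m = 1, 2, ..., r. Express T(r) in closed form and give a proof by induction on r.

We claim T(r) = 4(-3)^r(r + 1) - 4 for all r ≥ 1.
Base case (r = 1): T(1) = -28, and the closed form gives -28. They agree.
Inductive step: suppose the statement holds for some m ≥ 1, so T(m) = 4(-3)^m(m + 1) - 4.
Then T(m+1) = T(m) + ((-3)^m(-16m - 28)) = (4(-3)^m(m + 1) - 4) + ((-3)^m(-16m - 28)).
Simplifying, T(m+1) = -12(-3)^m·m - 24(-3)^m - 4 = 4(-3)^(m+1)((m+1) + 1) - 4,
which is the closed form with r = m+1.
By the principle of mathematical induction, the result holds for all r ≥ 1.

T(r) = 4(-3)^r(r + 1) - 4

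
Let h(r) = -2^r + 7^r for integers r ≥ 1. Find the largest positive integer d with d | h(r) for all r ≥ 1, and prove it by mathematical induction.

Computing the first values: h(1) = 5 and h(2) = 45; gcd(5, 45) = 5, so d ≤ 5.
We prove 5 | -2^r + 7^r for all r ≥ 1 by induction on r.
When r = 1: h(1) = 5 = 5·(1), so 5 | h(1).
For the inductive step, assume it holds for an arbitrary m ≥ 1, i.e. 5 | h(m). Then
7^{m+1} − 2^{m+1} = 7·7^m − 2·2^m = 7·(7^m − 2^m) + (5)·2^m. The first term is divisible by 5 by the inductive hypothesis, and the second term (5)·2^m is divisible by 5 since 5 | 5. Hence 5 | h(m+1).
By the principle of mathematical induction, the result holds for all r ≥ 1.
Therefore the largest such d is 5.

d = 5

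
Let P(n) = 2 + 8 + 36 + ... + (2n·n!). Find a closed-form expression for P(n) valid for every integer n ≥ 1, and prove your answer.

P(n) = (2n + 2)n! - 2

We claim P(n) = (2n + 2)n! - 2 for all n ≥ 1.
Base case (n = 1): P(1) = 2, and the closed form gives 2. They agree.
For the inductive step, assume it holds for an arbitrary k ≥ 1, so P(k) = (2k + 2)k! - 2.
Then P(k+1) = P(k) + (2(k + 1)(k + 1)!) = ((2k + 2)k! - 2) + (2(k + 1)(k + 1)!).
Simplifying, P(k+1) = (2(k+1) + 2)(k+1)! - 2,
which is the closed form with n = k+1.
By induction, the statement is established for all n ≥ 1.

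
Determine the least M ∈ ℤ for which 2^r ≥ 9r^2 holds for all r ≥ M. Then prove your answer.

At r = 9: 512 < 729, so the inequality fails and M ≥ 10. We prove 2^r ≥ 9r^2 for all r ≥ 10.
For the base case r = 10: 2^r = 1024 and 9r^2 = 900, so 1024 ≥ 900.
Suppose the result is true for r = m, so 2^m ≥ 9m^2.
Then 2^(m + 1) = 2·(2^m) ≥ 2·(9m^2).
Also, for m ≥ 10 we have 2·(9m^2) ≥ 9(m+1)^2, since 2 ≥ (1 + 1/m)^2 for all m ≥ 10.
Combining, 2^(m + 1) ≥ 9(m+1)^2.
By the principle of mathematical induction, the result holds for all r ≥ 10.
Hence the smallest such M is 10.

M = 10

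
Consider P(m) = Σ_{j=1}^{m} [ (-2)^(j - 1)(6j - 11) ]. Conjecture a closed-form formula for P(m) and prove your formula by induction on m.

P(m) = (-2)^m(-2m + 3) - 3

We claim P(m) = (-2)^m(-2m + 3) - 3 for all m ≥ 1.
Base step (m = 1): P(1) = -5, and the closed form gives -5. They agree.
Inductive step: suppose the statement holds for some j ≥ 1, so P(j) = (-2)^j(-2j + 3) - 3.
Then P(j+1) = P(j) + ((-2)^j(6j - 5)) = ((-2)^j(-2j + 3) - 3) + ((-2)^j(6j - 5)).
Simplifying, P(j+1) = (-2)^(j + 1) + (-2)^(j + 2)j - 3 = (-2)^(j+1)(-2(j+1) + 3) - 3,
which is the closed form with m = j+1.
Hence, by induction on m, the claim holds for every m ≥ 1.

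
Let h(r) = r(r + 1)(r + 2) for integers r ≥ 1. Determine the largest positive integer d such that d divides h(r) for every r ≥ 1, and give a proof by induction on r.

Computing the first values: h(1) = 6 and h(2) = 24; gcd(6, 24) = 6, so d ≤ 6.
We prove 6 | r(r + 1)(r + 2) for all r ≥ 1 by induction on r.
Base case (r = 1): h(1) = 6 = 6·(1), so 6 | h(1).
Inductive step: suppose the statement holds for some p ≥ 1, i.e. 6 | h(p). Then
h(p+1) − h(p) = (p+1)·(p+2)·(p+3) − p·(p+1)·(p+2) = (p+1)·(p+2)·[(p+3) − p] = 3·(p+1)·(p+2). The product of 2 consecutive integers is divisible by (2)! = 2, so h(p+1) − h(p) is divisible by 3·2 = 6. By the inductive hypothesis 6 | h(p), hence 6 | h(p+1).
By induction, the statement is established for all r ≥ 1.
Therefore the largest such d is 6.

d = 6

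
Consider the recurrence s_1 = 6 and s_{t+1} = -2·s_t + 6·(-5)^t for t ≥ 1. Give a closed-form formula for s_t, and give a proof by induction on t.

s_t = -(-2)^(t + 1) - 2(-5)^t

Computing the first terms: s_1 = 6, s_2 = -42, s_3 = 234. This suggests s_t = -(-2)^(t + 1) - 2(-5)^t.
Base case (t = 1): the formula gives 6 = 6 = s_1.
Inductive step: assume the claim holds for t = p, so s_p = -(-2)^(p + 1) - 2(-5)^p.
Then s_{p+1} = -2·s_p + 6·(-5)^p = -2·(-(-2)^(p + 1) - 2(-5)^p) + 6·(-5)^p = -(-2)^(p + 2) - 2(-5)^(p + 1) = -(-2)^((p+1) + 1) - 2(-5)^(p+1),
which is the claimed formula at t = p+1.
By induction, the statement is established for all t ≥ 1.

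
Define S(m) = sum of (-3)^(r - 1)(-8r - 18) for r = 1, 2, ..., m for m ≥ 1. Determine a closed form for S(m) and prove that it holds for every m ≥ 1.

S(m) = (-3)^m(2m + 5) - 5

We claim S(m) = (-3)^m(2m + 5) - 5 for all m ≥ 1.
For the base case m = 1: S(1) = -26, and the closed form gives -26. They agree.
Suppose the result is true for m = r, so S(r) = (-3)^r(2r + 5) - 5.
Then S(r+1) = S(r) + ((-3)^r(-8r - 26)) = ((-3)^r(2r + 5) - 5) + ((-3)^r(-8r - 26)).
Simplifying, S(r+1) = -6(-3)^r·r - 21(-3)^r - 5 = (-3)^(r+1)(2(r+1) + 5) - 5,
which is the closed form with m = r+1.
This completes the induction.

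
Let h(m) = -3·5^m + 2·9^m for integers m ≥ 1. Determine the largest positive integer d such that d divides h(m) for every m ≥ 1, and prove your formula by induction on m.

Computing the first values: h(1) = 3 and h(2) = 87; gcd(3, 87) = 3, so d ≤ 3.
We prove 3 | -3·5^m + 2·9^m for all m ≥ 1 by induction on m.
When m = 1: h(1) = 3 = 3·(1), so 3 | h(1).
Suppose the result is true for m = j, i.e. 3 | h(j). Then
h(j+1) − 9·h(j) = (-3·5^(j+1) + 2·9^(j+1)) − 9·(-3·5^j + 2·9^j) = (-3)·5^j·(5 − 9) = (12)·5^j. Since 3 | h(j) by the inductive hypothesis, 3 | 9·h(j); and 3 | 12 since 12 = 3·4. Therefore 3 | h(j+1).
This completes the induction.
Therefore the largest such d is 3.

d = 3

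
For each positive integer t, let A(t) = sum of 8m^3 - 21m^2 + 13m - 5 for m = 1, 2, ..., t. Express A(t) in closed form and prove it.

A(t) = t(2t^3 - 3t^2 - 2t - 2)

We claim A(t) = t(2t^3 - 3t^2 - 2t - 2) for all t ≥ 1.
Base case (t = 1): A(1) = -5, and the closed form gives -5. They agree.
Suppose the result is true for t = m, so A(m) = m(2m^3 - 3m^2 - 2m - 2).
Then A(m+1) = A(m) + (8m^3 + 3m^2 - 5m - 5) = (m(2m^3 - 3m^2 - 2m - 2)) + (8m^3 + 3m^2 - 5m - 5).
Simplifying, A(m+1) = (m + 1)(2m^3 + 3m^2 - 2m - 5) = (m+1)(2(m+1)^3 - 3(m+1)^2 - 2(m+1) - 2),
which is the closed form with t = m+1.
This completes the induction.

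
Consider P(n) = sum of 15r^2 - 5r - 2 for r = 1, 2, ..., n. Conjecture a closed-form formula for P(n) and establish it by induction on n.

We claim P(n) = n(5n^2 + 5n - 2) for all n ≥ 1.
For the base case n = 1: P(1) = 8, and the closed form gives 8. They agree.
Suppose the result is true for n = r, so P(r) = r(5r^2 + 5r - 2).
Then P(r+1) = P(r) + (15r^2 + 25r + 8) = (r(5r^2 + 5r - 2)) + (15r^2 + 25r + 8).
Simplifying, P(r+1) = (r + 1)(5r^2 + 15r + 8) = (r+1)(5(r+1)^2 + 5(r+1) - 2),
which is the closed form with n = r+1.
Hence, by induction on n, the claim holds for every n ≥ 1.

P(n) = n(5n^2 + 5n - 2)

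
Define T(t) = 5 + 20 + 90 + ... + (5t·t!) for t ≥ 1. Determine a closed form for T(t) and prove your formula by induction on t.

We claim T(t) = 5(t + 1)! - 5 for all t ≥ 1.
Base case (t = 1): T(1) = 5, and the closed form gives 5. They agree.
For the inductive step, assume it holds for an arbitrary j ≥ 1, so T(j) = 5(j + 1)! - 5.
Then T(j+1) = T(j) + (5(j + 1)(j + 1)!) = (5(j + 1)! - 5) + (5(j + 1)(j + 1)!).
Simplifying, T(j+1) = 5((j+1) + 1)! - 5,
which is the closed form with t = j+1.
Hence, by induction on t, the claim holds for every t ≥ 1.

T(t) = 5(t + 1)! - 5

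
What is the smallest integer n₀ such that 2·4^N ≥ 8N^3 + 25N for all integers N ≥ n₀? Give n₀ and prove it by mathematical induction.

n₀ = 5

At N = 4: 512 < 612, so the inequality fails and n₀ ≥ 5. We prove 2·4^N ≥ 8N^3 + 25N for all N ≥ 5.
Base case (N = 5): 2·4^N = 2048 and 8N^3 + 25N = 1125, so 2048 ≥ 1125.
Suppose the result is true for N = k, so 2·4^k ≥ 8k^3 + 25k.
Then 2·4^(k + 1) = 4·(2·4^k) ≥ 4·(8k^3 + 25k).
Also, for k ≥ 5 we have 4·(8k^3 + 25k) ≥ 8(k+1)^3 + 25(k+1), since 4·(8k^3 + 25k) − (8(k+1)^3 + 25(k+1)) = 24k^3 - 24k^2 + 51k - 33, which is nonnegative for all k ≥ 5.
Combining, 2·4^(k + 1) ≥ 8(k+1)^3 + 25(k+1).
This completes the induction.
Hence the smallest such n₀ is 5.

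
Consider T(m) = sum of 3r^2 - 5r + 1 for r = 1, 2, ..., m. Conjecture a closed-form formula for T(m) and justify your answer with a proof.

T(m) = m(m^2 - m - 1)

We claim T(m) = m(m^2 - m - 1) for all m ≥ 1.
Base case (m = 1): T(1) = -1, and the closed form gives -1. They agree.
Inductive step: suppose the statement holds for some r ≥ 1, so T(r) = r(r^2 - r - 1).
Then T(r+1) = T(r) + (3r^2 + r - 1) = (r(r^2 - r - 1)) + (3r^2 + r - 1).
Simplifying, T(r+1) = (r + 1)(r^2 + r - 1) = (r+1)((r+1)^2 - (r+1) - 1),
which is the closed form with m = r+1.
By induction, the statement is established for all m ≥ 1.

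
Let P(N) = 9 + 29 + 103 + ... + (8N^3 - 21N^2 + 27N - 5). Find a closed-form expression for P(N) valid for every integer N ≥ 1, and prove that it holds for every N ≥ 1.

P(N) = N(2N^3 - 3N^2 + 5N + 5)

We claim P(N) = N(2N^3 - 3N^2 + 5N + 5) for all N ≥ 1.
When N = 1: P(1) = 9, and the closed form gives 9. They agree.
Suppose the result is true for N = p, so P(p) = p(2p^3 - 3p^2 + 5p + 5).
Then P(p+1) = P(p) + (8p^3 + 3p^2 + 9p + 9) = (p(2p^3 - 3p^2 + 5p + 5)) + (8p^3 + 3p^2 + 9p + 9).
Simplifying, P(p+1) = (p + 1)(2p^3 + 3p^2 + 5p + 9) = (p+1)(2(p+1)^3 - 3(p+1)^2 + 5(p+1) + 5),
which is the closed form with N = p+1.
By induction, the statement is established for all N ≥ 1.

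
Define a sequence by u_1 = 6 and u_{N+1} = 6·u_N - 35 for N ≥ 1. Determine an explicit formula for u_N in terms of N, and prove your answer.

u_N = -6^(N - 1) + 7

Computing the first terms: u_1 = 6, u_2 = 1, u_3 = -29. This suggests u_N = -6^(N - 1) + 7.
Base step (N = 1): the formula gives 6 = 6 = u_1.
For the inductive step, assume it holds for an arbitrary i ≥ 1, so u_i = -6^(i - 1) + 7.
Then u_{i+1} = 6·u_i - 35 = 6·(-6^(i - 1) + 7) - 35 = -6^i + 7 = -6^((i+1) - 1) + 7,
which is the claimed formula at N = i+1.
Hence, by induction on N, the claim holds for every N ≥ 1.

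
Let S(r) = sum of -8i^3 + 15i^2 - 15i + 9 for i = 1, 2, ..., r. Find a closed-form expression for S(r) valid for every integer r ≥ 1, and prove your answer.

We claim S(r) = -r(2r^3 - r^2 + 2r - 4) for all r ≥ 1.
Base step (r = 1): S(1) = 1, and the closed form gives 1. They agree.
For the inductive step, assume it holds for an arbitrary i ≥ 1, so S(i) = i(-2i^3 + i^2 - 2i + 4).
Then S(i+1) = S(i) + (-8i^3 - 9i^2 - 9i + 1) = (i(-2i^3 + i^2 - 2i + 4)) + (-8i^3 - 9i^2 - 9i + 1).
Simplifying, S(i+1) = -(i + 1)(2i^3 + 5i^2 + 6i - 1) = -(i+1)(2(i+1)^3 - (i+1)^2 + 2(i+1) - 4),
which is the closed form with r = i+1.
By induction, the statement is established for all r ≥ 1.

S(r) = -r(2r^3 - r^2 + 2r - 4)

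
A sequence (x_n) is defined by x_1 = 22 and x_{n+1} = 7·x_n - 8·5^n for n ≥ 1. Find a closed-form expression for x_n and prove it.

x_n = 4·5^n + 2·7^(n - 1)

Computing the first terms: x_1 = 22, x_2 = 114, x_3 = 598. This suggests x_n = 4·5^n + 2·7^(n - 1).
Base step (n = 1): the formula gives 22 = 22 = x_1.
For the inductive step, assume it holds for an arbitrary k ≥ 1, so x_k = 4·5^k + 2·7^(k - 1).
Then x_{k+1} = 7·x_k - 8·5^k = 7·(4·5^k + 2·7^(k - 1)) - 8·5^k = 4·5^(k + 1) + 2·7^k = 4·5^(k+1) + 2·7^((k+1) - 1),
which is the claimed formula at n = k+1.
By induction, the statement is established for all n ≥ 1.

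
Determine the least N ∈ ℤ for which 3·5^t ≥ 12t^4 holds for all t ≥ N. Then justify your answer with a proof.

N = 5

At t = 4: 1875 < 3072, so the inequality fails and N ≥ 5. We prove 3·5^t ≥ 12t^4 for all t ≥ 5.
For the base case t = 5: 3·5^t = 9375 and 12t^4 = 7500, so 9375 ≥ 7500.
For the inductive step, assume it holds for an arbitrary k ≥ 5, so 3·5^k ≥ 12k^4.
Then 3·5^(k + 1) = 5·(3·5^k) ≥ 5·(12k^4).
Also, for k ≥ 5 we have 5·(12k^4) ≥ 12(k+1)^4, since 5 ≥ (1 + 1/k)^4 for all k ≥ 5.
Combining, 3·5^(k + 1) ≥ 12(k+1)^4.
This completes the induction.
Hence the smallest such N is 5.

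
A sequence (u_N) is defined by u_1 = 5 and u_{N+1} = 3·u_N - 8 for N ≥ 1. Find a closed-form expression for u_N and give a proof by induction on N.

u_N = 3^(N - 1) + 4

Computing the first terms: u_1 = 5, u_2 = 7, u_3 = 13. This suggests u_N = 3^(N - 1) + 4.
Base step (N = 1): the formula gives 5 = 5 = u_1.
Suppose the result is true for N = p, so u_p = 3^(p - 1) + 4.
Then u_{p+1} = 3·u_p - 8 = 3·(3^(p - 1) + 4) - 8 = 3^p + 4 = 3^((p+1) - 1) + 4,
which is the claimed formula at N = p+1.
Hence, by induction on N, the claim holds for every N ≥ 1.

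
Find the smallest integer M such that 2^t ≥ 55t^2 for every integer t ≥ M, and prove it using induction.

M = 14

At t = 13: 8192 < 9295, so the inequality fails and M ≥ 14. We prove 2^t ≥ 55t^2 for all t ≥ 14.
Base case (t = 14): 2^t = 16384 and 55t^2 = 10780, so 16384 ≥ 10780.
Suppose the result is true for t = k, so 2^k ≥ 55k^2.
Then 2^(k + 1) = 2·(2^k) ≥ 2·(55k^2).
Also, for k ≥ 14 we have 2·(55k^2) ≥ 55(k+1)^2, since 2 ≥ (1 + 1/k)^2 for all k ≥ 14.
Combining, 2^(k + 1) ≥ 55(k+1)^2.
This completes the induction.
Hence the smallest such M is 14.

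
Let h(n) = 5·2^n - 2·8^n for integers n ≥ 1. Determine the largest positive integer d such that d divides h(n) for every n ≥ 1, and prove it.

d = 6

Computing the first values: h(1) = -6 and h(2) = -108; gcd(-6, -108) = 6, so d ≤ 6.
We prove 6 | 5·2^n - 2·8^n for all n ≥ 1 by induction on n.
Base step (n = 1): h(1) = -6 = 6·(-1), so 6 | h(1).
Inductive step: assume the claim holds for n = i, i.e. 6 | h(i). Then
h(i+1) − 8·h(i) = (5·2^(i+1) - 2·8^(i+1)) − 8·(5·2^i - 2·8^i) = (5)·2^i·(2 − 8) = (-30)·2^i. Since 6 | h(i) by the inductive hypothesis, 6 | 8·h(i); and 6 | -30 since -30 = 6·-5. Therefore 6 | h(i+1).
Hence, by induction on n, the claim holds for every n ≥ 1.
Therefore the largest such d is 6.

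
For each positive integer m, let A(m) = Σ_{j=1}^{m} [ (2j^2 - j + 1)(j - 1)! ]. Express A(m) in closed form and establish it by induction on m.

We claim A(m) = (2m + 1)m! - 1 for all m ≥ 1.
Base step (m = 1): A(1) = 2, and the closed form gives 2. They agree.
Inductive step: suppose the statement holds for some j ≥ 1, so A(j) = (2j + 1)j! - 1.
Then A(j+1) = A(j) + ((2j^2 + 3j + 2)j!) = ((2j + 1)j! - 1) + ((2j^2 + 3j + 2)j!).
Simplifying, A(j+1) = (2(j+1) + 1)(j+1)! - 1,
which is the closed form with m = j+1.
By induction, the statement is established for all m ≥ 1.

A(m) = (2m + 1)m! - 1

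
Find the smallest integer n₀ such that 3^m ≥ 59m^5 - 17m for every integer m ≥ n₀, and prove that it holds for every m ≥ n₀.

n₀ = 17

At m = 16: 43046721 < 61865712, so the inequality fails and n₀ ≥ 17. We prove 3^m ≥ 59m^5 - 17m for all m ≥ 17.
Base step (m = 17): 3^m = 129140163 and 59m^5 - 17m = 83771274, so 129140163 ≥ 83771274.
Inductive step: suppose the statement holds for some k ≥ 17, so 3^k ≥ 59k^5 - 17k.
Then 3^(k + 1) = 3·(3^k) ≥ 3·(59k^5 - 17k).
Also, for k ≥ 17 we have 3·(59k^5 - 17k) ≥ 59(k+1)^5 - 17(k+1), since 3·(59k^5 - 17k) − (59(k+1)^5 - 17(k+1)) = 118k^5 - 295k^4 - 590k^3 - 590k^2 - 329k - 42, which is nonnegative for all k ≥ 17.
Combining, 3^(k + 1) ≥ 59(k+1)^5 - 17(k+1).
Hence, by induction on m, the claim holds for every m ≥ 17.
Hence the smallest such n₀ is 17.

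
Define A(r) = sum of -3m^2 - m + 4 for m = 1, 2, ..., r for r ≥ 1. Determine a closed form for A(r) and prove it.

We claim A(r) = -r(r - 1)(r + 3) for all r ≥ 1.
For the base case r = 1: A(1) = 0, and the closed form gives 0. They agree.
For the inductive step, assume it holds for an arbitrary m ≥ 1, so A(m) = m(-m^2 - 2m + 3).
Then A(m+1) = A(m) + (m(-3m - 7)) = (m(-m^2 - 2m + 3)) + (m(-3m - 7)).
Simplifying, A(m+1) = -m(m + 1)(m + 4) = -(m+1)((m+1) - 1)((m+1) + 3),
which is the closed form with r = m+1.
Hence, by induction on r, the claim holds for every r ≥ 1.

A(r) = -r(r - 1)(r + 3)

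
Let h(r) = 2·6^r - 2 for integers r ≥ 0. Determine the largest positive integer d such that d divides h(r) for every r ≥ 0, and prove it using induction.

Computing the first values: h(0) = 0 and h(1) = 10; gcd(0, 10) = 10, so d ≤ 10.
We prove 10 | 2·6^r - 2 for all r ≥ 0 by induction on r.
Base step (r = 0): h(0) = 0 = 10·(0), so 10 | h(0).
Suppose the result is true for r = k, i.e. 10 | h(k). Then
h(k+1) = 2·6^(k+1) - 2 = 6·(2·6^k - 2) + 10 = 6·h(k) + 10. The first term is divisible by 10 by the inductive hypothesis, and 10 is divisible by 10. Hence 10 | h(k+1).
This completes the induction.
Therefore the largest such d is 10.

d = 10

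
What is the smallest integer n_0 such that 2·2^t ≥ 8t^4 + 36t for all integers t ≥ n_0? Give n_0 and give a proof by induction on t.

At t = 18: 524288 < 840456, so the inequality fails and n_0 ≥ 19. We prove 2·2^t ≥ 8t^4 + 36t for all t ≥ 19.
For the base case t = 19: 2·2^t = 1048576 and 8t^4 + 36t = 1043252, so 1048576 ≥ 1043252.
For the inductive step, assume it holds for an arbitrary j ≥ 19, so 2·2^j ≥ 8j^4 + 36j.
Then 2·2^(j + 1) = 2·(2·2^j) ≥ 2·(8j^4 + 36j).
Also, for j ≥ 19 we have 2·(8j^4 + 36j) ≥ 8(j+1)^4 + 36(j+1), since 2·(8j^4 + 36j) − (8(j+1)^4 + 36(j+1)) = 8j^4 - 32j^3 - 48j^2 + 4j - 44, which is nonnegative for all j ≥ 19.
Combining, 2·2^(j + 1) ≥ 8(j+1)^4 + 36(j+1).
By induction, the statement is established for all t ≥ 19.
Hence the smallest such n_0 is 19.

n_0 = 19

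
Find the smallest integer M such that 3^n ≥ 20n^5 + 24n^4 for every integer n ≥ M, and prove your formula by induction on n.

M = 16

At n = 15: 14348907 < 16402500, so the inequality fails and M ≥ 16. We prove 3^n ≥ 20n^5 + 24n^4 for all n ≥ 16.
Base case (n = 16): 3^n = 43046721 and 20n^5 + 24n^4 = 22544384, so 43046721 ≥ 22544384.
Inductive step: suppose the statement holds for some m ≥ 16, so 3^m ≥ 20m^5 + 24m^4.
Then 3^(m + 1) = 3·(3^m) ≥ 3·(20m^5 + 24m^4).
Also, for m ≥ 16 we have 3·(20m^5 + 24m^4) ≥ 20(m+1)^5 + 24(m+1)^4, since 3·(20m^5 + 24m^4) − (20(m+1)^5 + 24(m+1)^4) = 40m^5 - 52m^4 - 296m^3 - 344m^2 - 196m - 44, which is nonnegative for all m ≥ 16.
Combining, 3^(m + 1) ≥ 20(m+1)^5 + 24(m+1)^4.
This completes the induction.
Hence the smallest such M is 16.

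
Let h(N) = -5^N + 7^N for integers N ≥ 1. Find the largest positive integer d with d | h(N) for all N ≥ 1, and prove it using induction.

Computing the first values: h(1) = 2 and h(2) = 24; gcd(2, 24) = 2, so d ≤ 2.
We prove 2 | -5^N + 7^N for all N ≥ 1 by induction on N.
Base case (N = 1): h(1) = 2 = 2·(1), so 2 | h(1).
Inductive step: assume the claim holds for N = j, i.e. 2 | h(j). Then
7^{j+1} − 5^{j+1} = 7·7^j − 5·5^j = 7·(7^j − 5^j) + (2)·5^j. The first term is divisible by 2 by the inductive hypothesis, and the second term (2)·5^j is divisible by 2 since 2 | 2. Hence 2 | h(j+1).
Hence, by induction on N, the claim holds for every N ≥ 1.
Therefore the largest such d is 2.

d = 2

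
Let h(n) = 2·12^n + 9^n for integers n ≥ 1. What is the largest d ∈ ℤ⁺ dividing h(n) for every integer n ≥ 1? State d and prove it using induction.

d = 3

Computing the first values: h(1) = 33 and h(2) = 369; gcd(33, 369) = 3, so d ≤ 3.
We prove 3 | 2·12^n + 9^n for all n ≥ 1 by induction on n.
Base case (n = 1): h(1) = 33 = 3·(11), so 3 | h(1).
For the inductive step, assume it holds for an arbitrary j ≥ 1, i.e. 3 | h(j). Then
h(j+1) − 12·h(j) = (2·12^(j+1) + 9^(j+1)) − 12·(2·12^j + 9^j) = (1)·9^j·(9 − 12) = (-3)·9^j. Since 3 | h(j) by the inductive hypothesis, 3 | 12·h(j); and 3 | -3 since -3 = 3·-1. Therefore 3 | h(j+1).
This completes the induction.
Therefore the largest such d is 3.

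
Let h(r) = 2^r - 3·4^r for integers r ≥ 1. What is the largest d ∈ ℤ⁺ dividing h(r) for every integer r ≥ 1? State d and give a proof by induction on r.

Computing the first values: h(1) = -10 and h(2) = -44; gcd(-10, -44) = 2, so d ≤ 2.
We prove 2 | 2^r - 3·4^r for all r ≥ 1 by induction on r.
When r = 1: h(1) = -10 = 2·(-5), so 2 | h(1).
Inductive step: assume the claim holds for r = p, i.e. 2 | h(p). Then
h(p+1) − 4·h(p) = (2^(p+1) - 3·4^(p+1)) − 4·(2^p - 3·4^p) = (1)·2^p·(2 − 4) = (-2)·2^p. Since 2 | h(p) by the inductive hypothesis, 2 | 4·h(p); and 2 | -2 since -2 = 2·-1. Therefore 2 | h(p+1).
By induction, the statement is established for all r ≥ 1.
Therefore the largest such d is 2.

d = 2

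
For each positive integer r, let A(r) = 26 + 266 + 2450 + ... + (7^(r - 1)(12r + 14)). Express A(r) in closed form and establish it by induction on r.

We claim A(r) = 2·7^r(r + 1) - 2 for all r ≥ 1.
Base step (r = 1): A(1) = 26, and the closed form gives 26. They agree.
Inductive step: assume the claim holds for r = m, so A(m) = 2·7^m(m + 1) - 2.
Then A(m+1) = A(m) + (7^m(12m + 26)) = (2·7^m(m + 1) - 2) + (7^m(12m + 26)).
Simplifying, A(m+1) = 14·7^m·m + 28·7^m - 2 = 2·7^(m+1)((m+1) + 1) - 2,
which is the closed form with r = m+1.
This completes the induction.

A(r) = 2·7^r(r + 1) - 2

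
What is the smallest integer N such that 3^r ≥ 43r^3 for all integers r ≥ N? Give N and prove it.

N = 10

At r = 9: 19683 < 31347, so the inequality fails and N ≥ 10. We prove 3^r ≥ 43r^3 for all r ≥ 10.
Base step (r = 10): 3^r = 59049 and 43r^3 = 43000, so 59049 ≥ 43000.
Suppose the result is true for r = k, so 3^k ≥ 43k^3.
Then 3^(k + 1) = 3·(3^k) ≥ 3·(43k^3).
Also, for k ≥ 10 we have 3·(43k^3) ≥ 43(k+1)^3, since 3 ≥ (1 + 1/k)^3 for all k ≥ 10.
Combining, 3^(k + 1) ≥ 43(k+1)^3.
This completes the induction.
Hence the smallest such N is 10.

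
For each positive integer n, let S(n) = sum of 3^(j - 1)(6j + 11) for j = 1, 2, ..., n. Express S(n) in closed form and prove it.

S(n) = 3^n(3n + 4) - 4

We claim S(n) = 3^n(3n + 4) - 4 for all n ≥ 1.
Base step (n = 1): S(1) = 17, and the closed form gives 17. They agree.
Inductive step: assume the claim holds for n = j, so S(j) = 3^j(3j + 4) - 4.
Then S(j+1) = S(j) + (3^j(6j + 17)) = (3^j(3j + 4) - 4) + (3^j(6j + 17)).
Simplifying, S(j+1) = 9·3^j·j + 21·3^j - 4 = 3^(j+1)(3(j+1) + 4) - 4,
which is the closed form with n = j+1.
By the principle of mathematical induction, the result holds for all n ≥ 1.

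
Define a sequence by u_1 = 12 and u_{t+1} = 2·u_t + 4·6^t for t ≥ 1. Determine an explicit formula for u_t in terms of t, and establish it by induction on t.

Computing the first terms: u_1 = 12, u_2 = 48, u_3 = 240. This suggests u_t = 3·2^t + 6^t.
Base case (t = 1): the formula gives 12 = 12 = u_1.
Suppose the result is true for t = k, so u_k = 3·2^k + 6^k.
Then u_{k+1} = 2·u_k + 4·6^k = 2·(3·2^k + 6^k) + 4·6^k = 3·2^(k + 1) + 6^(k + 1),
which is the claimed formula at t = k+1.
Hence, by induction on t, the claim holds for every t ≥ 1.

u_t = 3·2^t + 6^t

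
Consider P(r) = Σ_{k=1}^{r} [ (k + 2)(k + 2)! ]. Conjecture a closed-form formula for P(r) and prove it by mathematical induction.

P(r) = (r + 3)! - 6

We claim P(r) = (r + 3)! - 6 for all r ≥ 1.
Base case (r = 1): P(1) = 18, and the closed form gives 18. They agree.
Suppose the result is true for r = k, so P(k) = (k + 3)! - 6.
Then P(k+1) = P(k) + ((k + 3)(k + 3)!) = ((k + 3)! - 6) + ((k + 3)(k + 3)!).
Simplifying, P(k+1) = ((k+1) + 3)! - 6,
which is the closed form with r = k+1.
By induction, the statement is established for all r ≥ 1.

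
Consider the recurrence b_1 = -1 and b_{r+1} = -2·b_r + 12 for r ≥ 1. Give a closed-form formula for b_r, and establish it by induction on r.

b_r = -5(-2)^(r - 1) + 4

Computing the first terms: b_1 = -1, b_2 = 14, b_3 = -16. This suggests b_r = -5(-2)^(r - 1) + 4.
For the base case r = 1: the formula gives -1 = -1 = b_1.
Suppose the result is true for r = m, so b_m = -5(-2)^(m - 1) + 4.
Then b_{m+1} = -2·b_m + 12 = -2·(-5(-2)^(m - 1) + 4) + 12 = -5(-2)^m + 4 = -5(-2)^((m+1) - 1) + 4,
which is the claimed formula at r = m+1.
By the principle of mathematical induction, the result holds for all r ≥ 1.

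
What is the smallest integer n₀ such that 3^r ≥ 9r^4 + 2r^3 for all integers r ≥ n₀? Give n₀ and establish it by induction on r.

n₀ = 11

At r = 10: 59049 < 92000, so the inequality fails and n₀ ≥ 11. We prove 3^r ≥ 9r^4 + 2r^3 for all r ≥ 11.
Base step (r = 11): 3^r = 177147 and 9r^4 + 2r^3 = 134431, so 177147 ≥ 134431.
Suppose the result is true for r = m, so 3^m ≥ 9m^4 + 2m^3.
Then 3^(m + 1) = 3·(3^m) ≥ 3·(9m^4 + 2m^3).
Also, for m ≥ 11 we have 3·(9m^4 + 2m^3) ≥ 9(m+1)^4 + 2(m+1)^3, since 3·(9m^4 + 2m^3) − (9(m+1)^4 + 2(m+1)^3) = 18m^4 - 32m^3 - 60m^2 - 42m - 11, which is nonnegative for all m ≥ 11.
Combining, 3^(m + 1) ≥ 9(m+1)^4 + 2(m+1)^3.
By induction, the statement is established for all r ≥ 11.
Hence the smallest such n₀ is 11.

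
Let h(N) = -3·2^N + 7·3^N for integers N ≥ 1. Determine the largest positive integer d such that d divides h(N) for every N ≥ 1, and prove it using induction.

Computing the first values: h(1) = 15 and h(2) = 51; gcd(15, 51) = 3, so d ≤ 3.
We prove 3 | -3·2^N + 7·3^N for all N ≥ 1 by induction on N.
Base step (N = 1): h(1) = 15 = 3·(5), so 3 | h(1).
Suppose the result is true for N = p, i.e. 3 | h(p). Then
h(p+1) − 3·h(p) = (-3·2^(p+1) + 7·3^(p+1)) − 3·(-3·2^p + 7·3^p) = (-3)·2^p·(2 − 3) = (3)·2^p. Since 3 | h(p) by the inductive hypothesis, 3 | 3·h(p); and 3 | 3 since 3 = 3·1. Therefore 3 | h(p+1).
By the principle of mathematical induction, the result holds for all N ≥ 1.
Therefore the largest such d is 3.

d = 3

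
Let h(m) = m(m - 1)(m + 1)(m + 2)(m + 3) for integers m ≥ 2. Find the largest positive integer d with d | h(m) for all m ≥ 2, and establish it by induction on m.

Computing the first values: h(2) = 120 and h(3) = 720; gcd(120, 720) = 120, so d ≤ 120.
We prove 120 | m(m - 1)(m + 1)(m + 2)(m + 3) for all m ≥ 2 by induction on m.
When m = 2: h(2) = 120 = 120·(1), so 120 | h(2).
Inductive step: assume the claim holds for m = p, i.e. 120 | h(p). Then
h(p+1) − h(p) = p·(p+1)·(p+2)·(p+3)·(p+4) − (p-1)·p·(p+1)·(p+2)·(p+3) = p·(p+1)·(p+2)·(p+3)·[(p+4) − (p-1)] = 5·p·(p+1)·(p+2)·(p+3). The product of 4 consecutive integers is divisible by (4)! = 24, so h(p+1) − h(p) is divisible by 5·24 = 120. By the inductive hypothesis 120 | h(p), hence 120 | h(p+1).
Hence, by induction on m, the claim holds for every m ≥ 2.
Therefore the largest such d is 120.

d = 120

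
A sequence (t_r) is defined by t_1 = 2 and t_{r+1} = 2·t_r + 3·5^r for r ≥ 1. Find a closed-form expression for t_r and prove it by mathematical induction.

Computing the first terms: t_1 = 2, t_2 = 19, t_3 = 113. This suggests t_r = -3·2^(r - 1) + 5^r.
When r = 1: the formula gives 2 = 2 = t_1.
Inductive step: suppose the statement holds for some m ≥ 1, so t_m = -3·2^(m - 1) + 5^m.
Then t_{m+1} = 2·t_m + 3·5^m = 2·(-3·2^(m - 1) + 5^m) + 3·5^m = -3·2^m + 5^(m + 1) = -3·2^((m+1) - 1) + 5^(m+1),
which is the claimed formula at r = m+1.
This completes the induction.

t_r = -3·2^(r - 1) + 5^r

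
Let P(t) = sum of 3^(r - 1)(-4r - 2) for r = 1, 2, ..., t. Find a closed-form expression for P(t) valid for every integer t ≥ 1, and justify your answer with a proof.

P(t) = -2·3^t·t

We claim P(t) = -2·3^t·t for all t ≥ 1.
Base case (t = 1): P(1) = -6, and the closed form gives -6. They agree.
Inductive step: assume the claim holds for t = r, so P(r) = -2·3^r·r.
Then P(r+1) = P(r) + (3^r(-4r - 6)) = (-2·3^r·r) + (3^r(-4r - 6)).
Simplifying, P(r+1) = 6·3^r(-r - 1) = -2·3^(r+1)·(r+1),
which is the closed form with t = r+1.
Hence, by induction on t, the claim holds for every t ≥ 1.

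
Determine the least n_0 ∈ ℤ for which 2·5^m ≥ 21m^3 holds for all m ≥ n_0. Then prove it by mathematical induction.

n_0 = 5

At m = 4: 1250 < 1344, so the inequality fails and n_0 ≥ 5. We prove 2·5^m ≥ 21m^3 for all m ≥ 5.
Base case (m = 5): 2·5^m = 6250 and 21m^3 = 2625, so 6250 ≥ 2625.
Suppose the result is true for m = i, so 2·5^i ≥ 21i^3.
Then 2·5^(i + 1) = 5·(2·5^i) ≥ 5·(21i^3).
Also, for i ≥ 5 we have 5·(21i^3) ≥ 21(i+1)^3, since 5 ≥ (1 + 1/i)^3 for all i ≥ 5.
Combining, 2·5^(i + 1) ≥ 21(i+1)^3.
This completes the induction.
Hence the smallest such n_0 is 5.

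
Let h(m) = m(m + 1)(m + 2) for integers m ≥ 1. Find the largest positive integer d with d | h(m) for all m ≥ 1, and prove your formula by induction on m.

d = 6

Computing the first values: h(1) = 6 and h(2) = 24; gcd(6, 24) = 6, so d ≤ 6.
We prove 6 | m(m + 1)(m + 2) for all m ≥ 1 by induction on m.
Base step (m = 1): h(1) = 6 = 6·(1), so 6 | h(1).
Inductive step: assume the claim holds for m = k, i.e. 6 | h(k). Then
h(k+1) − h(k) = (k+1)·(k+2)·(k+3) − k·(k+1)·(k+2) = (k+1)·(k+2)·[(k+3) − k] = 3·(k+1)·(k+2). The product of 2 consecutive integers is divisible by (2)! = 2, so h(k+1) − h(k) is divisible by 3·2 = 6. By the inductive hypothesis 6 | h(k), hence 6 | h(k+1).
This completes the induction.
Therefore the largest such d is 6.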